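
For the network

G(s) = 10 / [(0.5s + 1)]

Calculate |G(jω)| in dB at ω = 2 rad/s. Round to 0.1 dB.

17.0 dB

At ω = 2 rad/s:
pole (1 + j2·0.5) = 1 + j1 → |·| ≈ 1.4142, ∠ ≈ 45.00°
|G| = 10 · 1 / (1.4142) ≈ 7.0711
Gain = 20 log₁₀(7.0711) ≈ 16.99 dB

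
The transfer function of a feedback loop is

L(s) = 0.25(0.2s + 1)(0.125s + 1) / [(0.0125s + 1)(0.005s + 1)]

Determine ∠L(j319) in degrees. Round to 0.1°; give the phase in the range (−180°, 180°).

43.8°

At ω = 319 rad/s:
zero (1 + j319·0.2) = 1 + j63.8 → |·| ≈ 63.808, ∠ ≈ 89.10°
zero (1 + j319·0.125) = 1 + j39.875 → |·| ≈ 39.888, ∠ ≈ 88.56°
pole (1 + j319·0.0125) = 1 + j3.9875 → |·| ≈ 4.111, ∠ ≈ 75.92°
pole (1 + j319·0.005) = 1 + j1.595 → |·| ≈ 1.8826, ∠ ≈ 57.91°
∠L = (89.10° + 88.56°) − (75.92° + 57.91°) = 43.83°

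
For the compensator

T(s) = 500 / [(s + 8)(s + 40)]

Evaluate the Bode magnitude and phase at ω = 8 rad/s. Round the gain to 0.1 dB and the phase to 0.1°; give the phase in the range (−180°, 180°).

At s = jω = j8:
pole (s+8): 8 + j8 → |·| = √(8²+8²) = √128 ≈ 11.314, ∠ = arctan(8/8) ≈ 45.00°
pole (s+40): 40 + j8 → |·| = √(40²+8²) = √1664 ≈ 40.792, ∠ = arctan(8/40) ≈ 11.31°
|T| = 500 / 461.52 ≈ 1.0834
Gain = 20 log₁₀(1.0834) ≈ 0.70 dB
∠T = 0.00° − 56.31° = -56.31°

0.7 dB, -56.3°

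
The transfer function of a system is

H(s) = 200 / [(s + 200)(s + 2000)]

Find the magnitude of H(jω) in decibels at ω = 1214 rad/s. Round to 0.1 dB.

-83.2 dB

At s = jω = j1214:
pole (s+200): 200 + j1214 → |·| = √(200²+1214²) = √1513796 ≈ 1230.4, ∠ = arctan(1214/200) ≈ 80.64°
pole (s+2000): 2000 + j1214 → |·| = √(2000²+1214²) = √5473796 ≈ 2339.6, ∠ = arctan(1214/2000) ≈ 31.26°
|H| = 200 / 2.8786e+06 ≈ 6.9478e-05
Gain = 20 log₁₀(6.9478e-05) ≈ -83.16 dB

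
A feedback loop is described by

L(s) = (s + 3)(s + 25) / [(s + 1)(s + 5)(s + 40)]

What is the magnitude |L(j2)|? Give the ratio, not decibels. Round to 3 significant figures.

0.188

At s = jω = j2:
zero (s+3): 3 + j2 → |·| = √(3²+2²) = √13 ≈ 3.6056, ∠ = arctan(2/3) ≈ 33.69°
zero (s+25): 25 + j2 → |·| = √(25²+2²) = √629 ≈ 25.08, ∠ = arctan(2/25) ≈ 4.57°
pole (s+1): 1 + j2 → |·| = √(1²+2²) = √5 ≈ 2.2361, ∠ = arctan(2/1) ≈ 63.43°
pole (s+5): 5 + j2 → |·| = √(5²+2²) = √29 ≈ 5.3852, ∠ = arctan(2/5) ≈ 21.80°
pole (s+40): 40 + j2 → |·| = √(40²+2²) = √1604 ≈ 40.05, ∠ = arctan(2/40) ≈ 2.86°
|L| = 1 · 90.428 / 482.28 ≈ 0.1875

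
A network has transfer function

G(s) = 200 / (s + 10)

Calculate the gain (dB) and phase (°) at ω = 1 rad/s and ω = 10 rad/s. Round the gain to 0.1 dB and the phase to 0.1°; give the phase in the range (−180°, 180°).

At s = jω = j1:
pole (s+10): 10 + j1 → |·| = √(10²+1²) = √101 ≈ 10.05, ∠ = arctan(1/10) ≈ 5.71°
|G| = 200 / 10.05 ≈ 19.9
Gain = 20 log₁₀(19.9) ≈ 25.98 dB
∠G = 0.00° − 5.71° = -5.71°

At s = jω = j10:
pole (s+10): 10 + j10 → |·| = √(10²+10²) = √200 ≈ 14.142, ∠ = arctan(10/10) ≈ 45.00°
|G| = 200 / 14.142 ≈ 14.142
Gain = 20 log₁₀(14.142) ≈ 23.01 dB
∠G = 0.00° − 45.00° = -45.00°

ω = 1: 26.0 dB, -5.7°; ω = 10: 23.0 dB, -45.0°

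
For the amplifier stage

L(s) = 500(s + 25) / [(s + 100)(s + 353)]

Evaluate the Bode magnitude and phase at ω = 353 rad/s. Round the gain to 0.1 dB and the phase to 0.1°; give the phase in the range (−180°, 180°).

At s = jω = j353:
zero (s+25): 25 + j353 → |·| = √(25²+353²) = √125234 ≈ 353.88, ∠ = arctan(353/25) ≈ 85.95°
pole (s+100): 100 + j353 → |·| = √(100²+353²) = √134609 ≈ 366.89, ∠ = arctan(353/100) ≈ 74.18°
pole (s+353): 353 + j353 → |·| = √(353²+353²) = √249218 ≈ 499.22, ∠ = arctan(353/353) ≈ 45.00°
|L| = 500 · 353.88 / 1.8316e+05 ≈ 0.96604
Gain = 20 log₁₀(0.96604) ≈ -0.30 dB
∠L = 85.95° − 119.18° = -33.23°

-0.3 dB, -33.2°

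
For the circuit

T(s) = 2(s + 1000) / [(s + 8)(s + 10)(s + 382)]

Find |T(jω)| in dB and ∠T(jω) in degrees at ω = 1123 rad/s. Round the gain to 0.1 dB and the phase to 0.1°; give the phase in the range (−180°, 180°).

At s = jω = j1123:
zero (s+1000): 1000 + j1123 → |·| = √(1000²+1123²) = √2261129 ≈ 1503.7, ∠ = arctan(1123/1000) ≈ 48.32°
pole (s+8): 8 + j1123 → |·| = √(8²+1123²) = √1261193 ≈ 1123, ∠ = arctan(1123/8) ≈ 89.59°
pole (s+10): 10 + j1123 → |·| = √(10²+1123²) = √1261229 ≈ 1123, ∠ = arctan(1123/10) ≈ 89.49°
pole (s+382): 382 + j1123 → |·| = √(382²+1123²) = √1407053 ≈ 1186.2, ∠ = arctan(1123/382) ≈ 71.21°
|T| = 2 · 1503.7 / 1.496e+09 ≈ 2.0103e-06
Gain = 20 log₁₀(2.0103e-06) ≈ -113.93 dB
∠T = 48.32° − 250.29° = -201.97° ≡ 158.03° (principal value)

-113.9 dB, 158.0°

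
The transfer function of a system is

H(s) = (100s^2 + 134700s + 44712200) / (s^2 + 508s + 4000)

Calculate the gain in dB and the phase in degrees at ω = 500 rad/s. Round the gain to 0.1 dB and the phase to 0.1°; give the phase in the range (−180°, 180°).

46.0 dB, -60.4°

Substitute s = j500:
Numerator: 100(j500)^2 + 134700(j500) + 44712200 = 19712200 + j67350000
Denominator: (j500)^2 + 508(j500) + 4000 = -246000 + j254000
|N| = √(19712200² + 67350000²) ≈ 7.0175e+07, ∠N ≈ 73.69°
|D| = √(246000² + 254000²) ≈ 3.536e+05, ∠D ≈ 134.08°
|H| = 7.0175e+07 / 3.536e+05 ≈ 198.46
Gain = 20 log₁₀(198.46) ≈ 45.95 dB
∠H = 73.69° − 134.08° = -60.39°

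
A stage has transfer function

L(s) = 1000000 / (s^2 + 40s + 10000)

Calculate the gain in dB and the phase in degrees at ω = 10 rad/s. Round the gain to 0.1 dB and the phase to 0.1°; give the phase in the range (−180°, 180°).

At s = jω = j10:
quadratic: (j10)² + 40·j10 + 10000 = 9900 + j400 → |·| ≈ 9908.1, ∠ ≈ 2.31°
|L| = 1000000 / 9908.1 ≈ 100.93
Gain = 20 log₁₀(100.93) ≈ 40.08 dB
∠L = 0.00° − 2.31° = -2.31°

40.1 dB, -2.3°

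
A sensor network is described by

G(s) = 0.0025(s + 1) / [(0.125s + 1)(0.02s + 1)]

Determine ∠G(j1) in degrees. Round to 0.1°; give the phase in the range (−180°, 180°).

36.7°

At ω = 1 rad/s:
zero (1 + j1·1) = 1 + j1 → |·| ≈ 1.4142, ∠ ≈ 45.00°
pole (1 + j1·0.125) = 1 + j0.125 → |·| ≈ 1.0078, ∠ ≈ 7.13°
pole (1 + j1·0.02) = 1 + j0.02 → |·| ≈ 1.0002, ∠ ≈ 1.15°
∠G = (45.00°) − (7.13° + 1.15°) = 36.72°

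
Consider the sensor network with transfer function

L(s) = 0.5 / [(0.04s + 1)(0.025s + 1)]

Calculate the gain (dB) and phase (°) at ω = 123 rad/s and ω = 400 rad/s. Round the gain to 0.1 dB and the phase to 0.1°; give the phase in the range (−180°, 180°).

At ω = 123 rad/s:
pole (1 + j123·0.04) = 1 + j4.92 → |·| ≈ 5.0206, ∠ ≈ 78.51°
pole (1 + j123·0.025) = 1 + j3.075 → |·| ≈ 3.2335, ∠ ≈ 71.99°
|L| = 0.5 · 1 / (5.0206 · 3.2335) ≈ 0.030799
Gain = 20 log₁₀(0.030799) ≈ -30.23 dB
∠L = (0°) − (78.51° + 71.99°) = -150.50°

At ω = 400 rad/s:
pole (1 + j400·0.04) = 1 + j16 → |·| ≈ 16.031, ∠ ≈ 86.42°
pole (1 + j400·0.025) = 1 + j10 → |·| ≈ 10.05, ∠ ≈ 84.29°
|L| = 0.5 · 1 / (16.031 · 10.05) ≈ 0.0031034
Gain = 20 log₁₀(0.0031034) ≈ -50.16 dB
∠L = (0°) − (86.42° + 84.29°) = -170.71°

ω = 123: -30.2 dB, -150.5°; ω = 400: -50.2 dB, -170.7°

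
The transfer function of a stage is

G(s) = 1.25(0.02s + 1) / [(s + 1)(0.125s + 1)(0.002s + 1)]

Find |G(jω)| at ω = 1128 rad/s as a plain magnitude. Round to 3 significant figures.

At ω = 1128 rad/s:
zero (1 + j1128·0.02) = 1 + j22.56 → |·| ≈ 22.582, ∠ ≈ 87.46°
pole (1 + j1128·1) = 1 + j1128 → |·| ≈ 1128, ∠ ≈ 89.95°
pole (1 + j1128·0.125) = 1 + j141 → |·| ≈ 141, ∠ ≈ 89.59°
pole (1 + j1128·0.002) = 1 + j2.256 → |·| ≈ 2.4677, ∠ ≈ 66.09°
|G| = 1.25 · 22.582 / (1128 · 141 · 2.4677) ≈ 7.192e-05

7.19e-05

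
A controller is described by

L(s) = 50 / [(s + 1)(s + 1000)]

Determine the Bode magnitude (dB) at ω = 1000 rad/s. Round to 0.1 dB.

-89.0 dB

At s = jω = j1000:
pole (s+1): 1 + j1000 → |·| = √(1²+1000²) = √1000001 ≈ 1000, ∠ = arctan(1000/1) ≈ 89.94°
pole (s+1000): 1000 + j1000 → |·| = √(1000²+1000²) = √2000000 ≈ 1414.2, ∠ = arctan(1000/1000) ≈ 45.00°
|L| = 50 / 1.4142e+06 ≈ 3.5356e-05
Gain = 20 log₁₀(3.5356e-05) ≈ -89.03 dB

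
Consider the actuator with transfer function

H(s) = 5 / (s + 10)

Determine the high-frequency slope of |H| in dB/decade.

-20 dB/decade

Each pole contributes −20 dB/decade at high frequency; each zero contributes +20 dB/decade.
Net: 0 zero(s) − 1 pole(s) → -20 dB/decade.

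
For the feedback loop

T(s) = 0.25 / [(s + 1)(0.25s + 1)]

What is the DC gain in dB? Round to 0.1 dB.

T(0) = 0.25 · 1 / 1 = 0.25
20 log₁₀(0.25) ≈ -12.04 dB

-12.0 dB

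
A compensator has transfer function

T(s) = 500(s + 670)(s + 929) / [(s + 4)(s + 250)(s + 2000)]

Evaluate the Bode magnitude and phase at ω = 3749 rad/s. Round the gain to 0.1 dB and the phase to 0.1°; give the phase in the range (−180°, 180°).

At s = jω = j3749:
zero (s+670): 670 + j3749 → |·| = √(670²+3749²) = √14503901 ≈ 3808.4, ∠ = arctan(3749/670) ≈ 79.87°
zero (s+929): 929 + j3749 → |·| = √(929²+3749²) = √14918042 ≈ 3862.4, ∠ = arctan(3749/929) ≈ 76.08°
pole (s+4): 4 + j3749 → |·| = √(4²+3749²) = √14055017 ≈ 3749, ∠ = arctan(3749/4) ≈ 89.94°
pole (s+250): 250 + j3749 → |·| = √(250²+3749²) = √14117501 ≈ 3757.3, ∠ = arctan(3749/250) ≈ 86.18°
pole (s+2000): 2000 + j3749 → |·| = √(2000²+3749²) = √18055001 ≈ 4249.1, ∠ = arctan(3749/2000) ≈ 61.92°
|T| = 500 · 1.471e+07 / 5.9853e+10 ≈ 0.12288
Gain = 20 log₁₀(0.12288) ≈ -18.21 dB
∠T = 155.95° − 238.04° = -82.09°

-18.2 dB, -82.1°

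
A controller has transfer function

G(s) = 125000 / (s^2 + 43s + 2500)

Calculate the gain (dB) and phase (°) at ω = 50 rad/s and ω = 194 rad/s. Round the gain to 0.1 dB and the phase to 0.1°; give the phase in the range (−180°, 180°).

ω = 50: 35.3 dB, -90.0°; ω = 194: 10.8 dB, -166.6°

At s = jω = j50:
quadratic: (j50)² + 43·j50 + 2500 = 0 + j2150 → |·| ≈ 2150, ∠ ≈ 90.00°
|G| = 125000 / 2150 ≈ 58.14
Gain = 20 log₁₀(58.14) ≈ 35.29 dB
∠G = 0.00° − 90.00° = -90.00°

At s = jω = j194:
quadratic: (j194)² + 43·j194 + 2500 = -35136 + j8342 → |·| ≈ 36113, ∠ ≈ 166.64°
|G| = 125000 / 36113 ≈ 3.4614
Gain = 20 log₁₀(3.4614) ≈ 10.79 dB
∠G = 0.00° − 166.64° = -166.64°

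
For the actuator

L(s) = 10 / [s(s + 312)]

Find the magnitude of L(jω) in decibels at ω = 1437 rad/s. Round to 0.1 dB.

At s = jω = j1437:
pole (s+312): 312 + j1437 → |·| = √(312²+1437²) = √2162313 ≈ 1470.5, ∠ = arctan(1437/312) ≈ 77.75°
pole at origin: |s| = 1437, ∠ = 90.00° (in denominator)
|L| = 10 / 2.1131e+06 ≈ 4.7324e-06
Gain = 20 log₁₀(4.7324e-06) ≈ -106.50 dB

-106.5 dB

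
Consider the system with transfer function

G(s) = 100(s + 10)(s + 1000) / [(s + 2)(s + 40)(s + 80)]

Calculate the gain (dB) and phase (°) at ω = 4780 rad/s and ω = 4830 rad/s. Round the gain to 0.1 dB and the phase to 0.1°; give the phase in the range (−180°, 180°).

ω = 4780: -33.4 dB, -100.5°; ω = 4830: -33.5 dB, -100.4°

At s = jω = j4780:
zero (s+10): 10 + j4780 → |·| = √(10²+4780²) = √22848500 ≈ 4780, ∠ = arctan(4780/10) ≈ 89.88°
zero (s+1000): 1000 + j4780 → |·| = √(1000²+4780²) = √23848400 ≈ 4883.5, ∠ = arctan(4780/1000) ≈ 78.18°
pole (s+2): 2 + j4780 → |·| = √(2²+4780²) = √22848404 ≈ 4780, ∠ = arctan(4780/2) ≈ 89.98°
pole (s+40): 40 + j4780 → |·| = √(40²+4780²) = √22850000 ≈ 4780.2, ∠ = arctan(4780/40) ≈ 89.52°
pole (s+80): 80 + j4780 → |·| = √(80²+4780²) = √22854800 ≈ 4780.7, ∠ = arctan(4780/80) ≈ 89.04°
|G| = 100 · 2.3343e+07 / 1.0924e+11 ≈ 0.021369
Gain = 20 log₁₀(0.021369) ≈ -33.40 dB
∠G = 168.06° − 268.54° = -100.48°

At s = jω = j4830:
zero (s+10): 10 + j4830 → |·| = √(10²+4830²) = √23329000 ≈ 4830, ∠ = arctan(4830/10) ≈ 89.88°
zero (s+1000): 1000 + j4830 → |·| = √(1000²+4830²) = √24328900 ≈ 4932.4, ∠ = arctan(4830/1000) ≈ 78.30°
pole (s+2): 2 + j4830 → |·| = √(2²+4830²) = √23328904 ≈ 4830, ∠ = arctan(4830/2) ≈ 89.98°
pole (s+40): 40 + j4830 → |·| = √(40²+4830²) = √23330500 ≈ 4830.2, ∠ = arctan(4830/40) ≈ 89.53°
pole (s+80): 80 + j4830 → |·| = √(80²+4830²) = √23335300 ≈ 4830.7, ∠ = arctan(4830/80) ≈ 89.05°
|G| = 100 · 2.3823e+07 / 1.127e+11 ≈ 0.021138
Gain = 20 log₁₀(0.021138) ≈ -33.50 dB
∠G = 168.18° − 268.56° = -100.38°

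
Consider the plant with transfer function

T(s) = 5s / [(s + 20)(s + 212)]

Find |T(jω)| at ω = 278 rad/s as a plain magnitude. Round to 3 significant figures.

0.0143

At s = jω = j278:
zero at origin: s = j278 → |·| = 278, ∠ = 90.00°
pole (s+20): 20 + j278 → |·| = √(20²+278²) = √77684 ≈ 278.72, ∠ = arctan(278/20) ≈ 85.89°
pole (s+212): 212 + j278 → |·| = √(212²+278²) = √122228 ≈ 349.61, ∠ = arctan(278/212) ≈ 52.67°
|T| = 5 · 278 / 97443 ≈ 0.014265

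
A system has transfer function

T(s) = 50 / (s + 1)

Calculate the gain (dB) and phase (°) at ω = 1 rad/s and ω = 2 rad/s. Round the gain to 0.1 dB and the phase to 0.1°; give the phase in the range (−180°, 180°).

At s = jω = j1:
pole (s+1): 1 + j1 → |·| = √(1²+1²) = √2 ≈ 1.4142, ∠ = arctan(1/1) ≈ 45.00°
|T| = 50 / 1.4142 ≈ 35.356
Gain = 20 log₁₀(35.356) ≈ 30.97 dB
∠T = 0.00° − 45.00° = -45.00°

At s = jω = j2:
pole (s+1): 1 + j2 → |·| = √(1²+2²) = √5 ≈ 2.2361, ∠ = arctan(2/1) ≈ 63.43°
|T| = 50 / 2.2361 ≈ 22.36
Gain = 20 log₁₀(22.36) ≈ 26.99 dB
∠T = 0.00° − 63.43° = -63.43°

ω = 1: 31.0 dB, -45.0°; ω = 2: 27.0 dB, -63.4°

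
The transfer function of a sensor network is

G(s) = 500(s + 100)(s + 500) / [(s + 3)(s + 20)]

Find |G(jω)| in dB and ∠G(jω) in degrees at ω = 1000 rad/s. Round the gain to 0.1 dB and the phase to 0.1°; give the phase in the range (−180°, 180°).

At s = jω = j1000:
zero (s+100): 100 + j1000 → |·| = √(100²+1000²) = √1010000 ≈ 1005, ∠ = arctan(1000/100) ≈ 84.29°
zero (s+500): 500 + j1000 → |·| = √(500²+1000²) = √1250000 ≈ 1118, ∠ = arctan(1000/500) ≈ 63.43°
pole (s+3): 3 + j1000 → |·| = √(3²+1000²) = √1000009 ≈ 1000, ∠ = arctan(1000/3) ≈ 89.83°
pole (s+20): 20 + j1000 → |·| = √(20²+1000²) = √1000400 ≈ 1000.2, ∠ = arctan(1000/20) ≈ 88.85°
|G| = 500 · 1.1236e+06 / 1.0002e+06 ≈ 561.69
Gain = 20 log₁₀(561.69) ≈ 54.99 dB
∠G = 147.72° − 178.68° = -30.96°

55.0 dB, -31.0°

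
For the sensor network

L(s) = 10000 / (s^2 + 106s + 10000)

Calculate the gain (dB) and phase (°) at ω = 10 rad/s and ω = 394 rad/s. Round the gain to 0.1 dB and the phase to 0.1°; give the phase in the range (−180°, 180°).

At s = jω = j10:
quadratic: (j10)² + 106·j10 + 10000 = 9900 + j1060 → |·| ≈ 9956.6, ∠ ≈ 6.11°
|L| = 10000 / 9956.6 ≈ 1.0044
Gain = 20 log₁₀(1.0044) ≈ 0.04 dB
∠L = 0.00° − 6.11° = -6.11°

At s = jω = j394:
quadratic: (j394)² + 106·j394 + 10000 = -145236 + j41764 → |·| ≈ 1.5112e+05, ∠ ≈ 163.96°
|L| = 10000 / 1.5112e+05 ≈ 0.066173
Gain = 20 log₁₀(0.066173) ≈ -23.59 dB
∠L = 0.00° − 163.96° = -163.96°

ω = 10: 0.0 dB, -6.1°; ω = 394: -23.6 dB, -164.0°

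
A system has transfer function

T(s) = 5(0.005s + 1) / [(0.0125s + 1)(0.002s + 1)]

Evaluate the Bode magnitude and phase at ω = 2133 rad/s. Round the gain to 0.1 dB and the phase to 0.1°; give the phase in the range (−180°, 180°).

At ω = 2133 rad/s:
zero (1 + j2133·0.005) = 1 + j10.665 → |·| ≈ 10.712, ∠ ≈ 84.64°
pole (1 + j2133·0.0125) = 1 + j26.6625 → |·| ≈ 26.681, ∠ ≈ 87.85°
pole (1 + j2133·0.002) = 1 + j4.266 → |·| ≈ 4.3816, ∠ ≈ 76.81°
|T| = 5 · 10.712 / (26.681 · 4.3816) ≈ 0.45815
Gain = 20 log₁₀(0.45815) ≈ -6.78 dB
∠T = (84.64°) − (87.85° + 76.81°) = -80.02°

-6.8 dB, -80.0°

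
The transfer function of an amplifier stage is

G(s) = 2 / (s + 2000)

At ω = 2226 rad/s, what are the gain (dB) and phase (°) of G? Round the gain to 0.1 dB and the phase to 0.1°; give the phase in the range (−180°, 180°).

Substitute s = j2226:
Numerator: 2 = 2 + j0
Denominator: (j2226) + 2000 = 2000 + j2226
|N| = √(2² + 0²) ≈ 2, ∠N ≈ 0.00°
|D| = √(2000² + 2226²) ≈ 2992.5, ∠D ≈ 48.06°
|G| = 2 / 2992.5 ≈ 0.00066834
Gain = 20 log₁₀(0.00066834) ≈ -63.50 dB
∠G = 0.00° − 48.06° = -48.06°

-63.5 dB, -48.1°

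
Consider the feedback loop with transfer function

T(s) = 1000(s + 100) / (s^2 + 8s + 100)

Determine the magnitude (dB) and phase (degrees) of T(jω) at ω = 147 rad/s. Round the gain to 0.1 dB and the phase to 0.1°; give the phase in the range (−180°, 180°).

18.3 dB, -121.1°

At s = jω = j147:
zero (s+100): 100 + j147 → |·| = √(100²+147²) = √31609 ≈ 177.79, ∠ = arctan(147/100) ≈ 55.77°
quadratic: (j147)² + 8·j147 + 100 = -21509 + j1176 → |·| ≈ 21541, ∠ ≈ 176.87°
|T| = 1000 · 177.79 / 21541 ≈ 8.2536
Gain = 20 log₁₀(8.2536) ≈ 18.33 dB
∠T = 55.77° − 176.87° = -121.10°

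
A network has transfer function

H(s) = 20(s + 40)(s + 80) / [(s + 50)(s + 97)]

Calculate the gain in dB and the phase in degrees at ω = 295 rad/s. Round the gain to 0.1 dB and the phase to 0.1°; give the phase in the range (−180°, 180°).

25.8 dB, 4.9°

At s = jω = j295:
zero (s+40): 40 + j295 → |·| = √(40²+295²) = √88625 ≈ 297.7, ∠ = arctan(295/40) ≈ 82.28°
zero (s+80): 80 + j295 → |·| = √(80²+295²) = √93425 ≈ 305.66, ∠ = arctan(295/80) ≈ 74.83°
pole (s+50): 50 + j295 → |·| = √(50²+295²) = √89525 ≈ 299.21, ∠ = arctan(295/50) ≈ 80.38°
pole (s+97): 97 + j295 → |·| = √(97²+295²) = √96434 ≈ 310.54, ∠ = arctan(295/97) ≈ 71.80°
|H| = 20 · 90995 / 92917 ≈ 19.586
Gain = 20 log₁₀(19.586) ≈ 25.84 dB
∠H = 157.11° − 152.18° = 4.93°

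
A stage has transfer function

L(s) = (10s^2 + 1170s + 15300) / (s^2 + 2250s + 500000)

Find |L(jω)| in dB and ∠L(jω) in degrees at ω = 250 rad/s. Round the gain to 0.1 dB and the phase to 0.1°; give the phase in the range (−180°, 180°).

-0.5 dB, 102.2°

Substitute s = j250:
Numerator: 10(j250)^2 + 1170(j250) + 15300 = -609700 + j292500
Denominator: (j250)^2 + 2250(j250) + 500000 = 437500 + j562500
|N| = √(609700² + 292500²) ≈ 6.7623e+05, ∠N ≈ 154.37°
|D| = √(437500² + 562500²) ≈ 7.1261e+05, ∠D ≈ 52.13°
|L| = 6.7623e+05 / 7.1261e+05 ≈ 0.94895
Gain = 20 log₁₀(0.94895) ≈ -0.46 dB
∠L = 154.37° − 52.13° = 102.24°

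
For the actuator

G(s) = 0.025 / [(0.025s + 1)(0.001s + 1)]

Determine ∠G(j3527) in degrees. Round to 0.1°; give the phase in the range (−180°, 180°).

At ω = 3527 rad/s:
pole (1 + j3527·0.025) = 1 + j88.175 → |·| ≈ 88.181, ∠ ≈ 89.35°
pole (1 + j3527·0.001) = 1 + j3.527 → |·| ≈ 3.666, ∠ ≈ 74.17°
∠G = (0°) − (89.35° + 74.17°) = -163.52°

-163.5°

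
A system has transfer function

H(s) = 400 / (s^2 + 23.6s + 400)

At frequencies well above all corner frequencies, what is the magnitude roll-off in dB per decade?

-40 dB/decade

Each pole contributes −20 dB/decade at high frequency; each zero contributes +20 dB/decade.
Net: 0 zero(s) − 2 pole(s) → -40 dB/decade.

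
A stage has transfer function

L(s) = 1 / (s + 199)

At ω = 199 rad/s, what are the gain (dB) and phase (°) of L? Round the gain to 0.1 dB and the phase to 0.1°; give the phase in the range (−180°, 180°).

-49.0 dB, -45.0°

At s = jω = j199:
pole (s+199): 199 + j199 → |·| = √(199²+199²) = √79202 ≈ 281.43, ∠ = arctan(199/199) ≈ 45.00°
|L| = 1 / 281.43 ≈ 0.0035533
Gain = 20 log₁₀(0.0035533) ≈ -48.99 dB
∠L = 0.00° − 45.00° = -45.00°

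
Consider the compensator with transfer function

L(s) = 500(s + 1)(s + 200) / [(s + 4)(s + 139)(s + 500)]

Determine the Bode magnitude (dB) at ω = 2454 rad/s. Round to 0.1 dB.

At s = jω = j2454:
zero (s+1): 1 + j2454 → |·| = √(1²+2454²) = √6022117 ≈ 2454, ∠ = arctan(2454/1) ≈ 89.98°
zero (s+200): 200 + j2454 → |·| = √(200²+2454²) = √6062116 ≈ 2462.1, ∠ = arctan(2454/200) ≈ 85.34°
pole (s+4): 4 + j2454 → |·| = √(4²+2454²) = √6022132 ≈ 2454, ∠ = arctan(2454/4) ≈ 89.91°
pole (s+139): 139 + j2454 → |·| = √(139²+2454²) = √6041437 ≈ 2457.9, ∠ = arctan(2454/139) ≈ 86.76°
pole (s+500): 500 + j2454 → |·| = √(500²+2454²) = √6272116 ≈ 2504.4, ∠ = arctan(2454/500) ≈ 78.48°
|L| = 500 · 6.042e+06 / 1.5106e+10 ≈ 0.19999
Gain = 20 log₁₀(0.19999) ≈ -13.98 dB

-14.0 dB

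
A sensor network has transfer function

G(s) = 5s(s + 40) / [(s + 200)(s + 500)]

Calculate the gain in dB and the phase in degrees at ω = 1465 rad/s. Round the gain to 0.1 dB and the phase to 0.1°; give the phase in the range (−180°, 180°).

At s = jω = j1465:
zero (s+40): 40 + j1465 → |·| = √(40²+1465²) = √2147825 ≈ 1465.5, ∠ = arctan(1465/40) ≈ 88.44°
zero at origin: s = j1465 → |·| = 1465, ∠ = 90.00°
pole (s+200): 200 + j1465 → |·| = √(200²+1465²) = √2186225 ≈ 1478.6, ∠ = arctan(1465/200) ≈ 82.23°
pole (s+500): 500 + j1465 → |·| = √(500²+1465²) = √2396225 ≈ 1548, ∠ = arctan(1465/500) ≈ 71.16°
|G| = 5 · 2.147e+06 / 2.2889e+06 ≈ 4.69
Gain = 20 log₁₀(4.69) ≈ 13.42 dB
∠G = 178.44° − 153.39° = 25.05°

13.4 dB, 25.1°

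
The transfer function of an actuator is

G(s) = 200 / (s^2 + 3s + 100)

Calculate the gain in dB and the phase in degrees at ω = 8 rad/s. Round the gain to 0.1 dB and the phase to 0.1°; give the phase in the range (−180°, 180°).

13.3 dB, -33.7°

At s = jω = j8:
quadratic: (j8)² + 3·j8 + 100 = 36 + j24 → |·| ≈ 43.267, ∠ ≈ 33.69°
|G| = 200 / 43.267 ≈ 4.6225
Gain = 20 log₁₀(4.6225) ≈ 13.30 dB
∠G = 0.00° − 33.69° = -33.69°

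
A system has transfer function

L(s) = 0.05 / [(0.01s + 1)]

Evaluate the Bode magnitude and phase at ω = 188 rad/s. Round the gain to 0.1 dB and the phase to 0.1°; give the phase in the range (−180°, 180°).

-32.6 dB, -62.0°

At ω = 188 rad/s:
pole (1 + j188·0.01) = 1 + j1.88 → |·| ≈ 2.1294, ∠ ≈ 61.99°
|L| = 0.05 · 1 / (2.1294) ≈ 0.023481
Gain = 20 log₁₀(0.023481) ≈ -32.59 dB
∠L = (0°) − (61.99°) = -61.99°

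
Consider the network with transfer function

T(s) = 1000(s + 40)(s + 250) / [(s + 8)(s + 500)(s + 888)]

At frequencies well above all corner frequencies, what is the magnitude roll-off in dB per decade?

Each pole contributes −20 dB/decade at high frequency; each zero contributes +20 dB/decade.
Net: 2 zero(s) − 3 pole(s) → -20 dB/decade.

-20 dB/decade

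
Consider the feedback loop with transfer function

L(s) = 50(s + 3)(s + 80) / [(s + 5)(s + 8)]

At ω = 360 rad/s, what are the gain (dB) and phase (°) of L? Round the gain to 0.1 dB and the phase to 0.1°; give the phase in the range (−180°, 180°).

At s = jω = j360:
zero (s+3): 3 + j360 → |·| = √(3²+360²) = √129609 ≈ 360.01, ∠ = arctan(360/3) ≈ 89.52°
zero (s+80): 80 + j360 → |·| = √(80²+360²) = √136000 ≈ 368.78, ∠ = arctan(360/80) ≈ 77.47°
pole (s+5): 5 + j360 → |·| = √(5²+360²) = √129625 ≈ 360.03, ∠ = arctan(360/5) ≈ 89.20°
pole (s+8): 8 + j360 → |·| = √(8²+360²) = √129664 ≈ 360.09, ∠ = arctan(360/8) ≈ 88.73°
|L| = 50 · 1.3276e+05 / 1.2964e+05 ≈ 51.203
Gain = 20 log₁₀(51.203) ≈ 34.19 dB
∠L = 166.99° − 177.93° = -10.94°

34.2 dB, -10.9°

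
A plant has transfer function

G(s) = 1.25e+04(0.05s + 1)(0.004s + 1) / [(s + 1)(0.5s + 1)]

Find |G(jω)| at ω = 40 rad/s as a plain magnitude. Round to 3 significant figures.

At ω = 40 rad/s:
zero (1 + j40·0.05) = 1 + j2 → |·| ≈ 2.2361, ∠ ≈ 63.43°
zero (1 + j40·0.004) = 1 + j0.16 → |·| ≈ 1.0127, ∠ ≈ 9.09°
pole (1 + j40·1) = 1 + j40 → |·| ≈ 40.012, ∠ ≈ 88.57°
pole (1 + j40·0.5) = 1 + j20 → |·| ≈ 20.025, ∠ ≈ 87.14°
|G| = 1.25e+04 · 2.2361 · 1.0127 / (40.012 · 20.025) ≈ 35.328

35.3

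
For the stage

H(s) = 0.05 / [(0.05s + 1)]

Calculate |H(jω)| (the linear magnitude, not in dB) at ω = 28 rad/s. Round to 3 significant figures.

At ω = 28 rad/s:
pole (1 + j28·0.05) = 1 + j1.4 → |·| ≈ 1.7205, ∠ ≈ 54.46°
|H| = 0.05 · 1 / (1.7205) ≈ 0.029061

0.0291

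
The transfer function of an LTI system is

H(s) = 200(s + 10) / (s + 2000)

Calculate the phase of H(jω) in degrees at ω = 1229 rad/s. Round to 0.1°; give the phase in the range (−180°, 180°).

58.0°

At s = jω = j1229:
zero (s+10): 10 + j1229 → |·| = √(10²+1229²) = √1510541 ≈ 1229, ∠ = arctan(1229/10) ≈ 89.53°
pole (s+2000): 2000 + j1229 → |·| = √(2000²+1229²) = √5510441 ≈ 2347.4, ∠ = arctan(1229/2000) ≈ 31.57°
∠H = 89.53° − 31.57° = 57.96°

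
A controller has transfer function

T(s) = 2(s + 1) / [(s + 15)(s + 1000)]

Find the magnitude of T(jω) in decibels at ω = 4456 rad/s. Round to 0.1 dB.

-67.2 dB

At s = jω = j4456:
zero (s+1): 1 + j4456 → |·| = √(1²+4456²) = √19855937 ≈ 4456, ∠ = arctan(4456/1) ≈ 89.99°
pole (s+15): 15 + j4456 → |·| = √(15²+4456²) = √19856161 ≈ 4456, ∠ = arctan(4456/15) ≈ 89.81°
pole (s+1000): 1000 + j4456 → |·| = √(1000²+4456²) = √20855936 ≈ 4566.8, ∠ = arctan(4456/1000) ≈ 77.35°
|T| = 2 · 4456 / 2.035e+07 ≈ 0.00043794
Gain = 20 log₁₀(0.00043794) ≈ -67.17 dB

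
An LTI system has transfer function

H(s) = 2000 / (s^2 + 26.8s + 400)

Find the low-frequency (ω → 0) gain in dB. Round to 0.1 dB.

H(0) = 2000 / 400 = 5
20 log₁₀(5) ≈ 13.98 dB

14.0 dB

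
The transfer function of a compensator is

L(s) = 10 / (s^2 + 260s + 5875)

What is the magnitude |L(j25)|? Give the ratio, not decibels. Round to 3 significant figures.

0.00120

Substitute s = j25:
Numerator: 10 = 10 + j0
Denominator: (j25)^2 + 260(j25) + 5875 = 5250 + j6500
|N| = √(10² + 0²) ≈ 10, ∠N ≈ 0.00°
|D| = √(5250² + 6500²) ≈ 8355.4, ∠D ≈ 51.07°
|L| = 10 / 8355.4 ≈ 0.0011968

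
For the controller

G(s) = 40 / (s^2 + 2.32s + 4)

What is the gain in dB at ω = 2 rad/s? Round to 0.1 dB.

At s = jω = j2:
quadratic: (j2)² + 2.32·j2 + 4 = 0 + j4.64 → |·| ≈ 4.64, ∠ ≈ 90.00°
|G| = 40 / 4.64 ≈ 8.6207
Gain = 20 log₁₀(8.6207) ≈ 18.71 dB

18.7 dB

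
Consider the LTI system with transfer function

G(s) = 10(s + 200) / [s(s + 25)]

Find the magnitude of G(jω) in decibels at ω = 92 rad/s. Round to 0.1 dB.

-12.0 dB

At s = jω = j92:
zero (s+200): 200 + j92 → |·| = √(200²+92²) = √48464 ≈ 220.15, ∠ = arctan(92/200) ≈ 24.70°
pole (s+25): 25 + j92 → |·| = √(25²+92²) = √9089 ≈ 95.336, ∠ = arctan(92/25) ≈ 74.80°
pole at origin: |s| = 92, ∠ = 90.00° (in denominator)
|G| = 10 · 220.15 / 8770.9 ≈ 0.251
Gain = 20 log₁₀(0.251) ≈ -12.01 dB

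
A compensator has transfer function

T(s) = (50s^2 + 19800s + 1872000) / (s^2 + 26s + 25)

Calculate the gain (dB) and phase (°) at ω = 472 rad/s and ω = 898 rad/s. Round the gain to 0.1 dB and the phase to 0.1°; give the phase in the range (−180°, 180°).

Substitute s = j472:
Numerator: 50(j472)^2 + 19800(j472) + 1872000 = -9267200 + j9345600
Denominator: (j472)^2 + 26(j472) + 25 = -222759 + j12272
|N| = √(9267200² + 9345600²) ≈ 1.3161e+07, ∠N ≈ 134.76°
|D| = √(222759² + 12272²) ≈ 2.231e+05, ∠D ≈ 176.85°
|T| = 1.3161e+07 / 2.231e+05 ≈ 58.991
Gain = 20 log₁₀(58.991) ≈ 35.42 dB
∠T = 134.76° − 176.85° = -42.09°

Substitute s = j898:
Numerator: 50(j898)^2 + 19800(j898) + 1872000 = -38448200 + j17780400
Denominator: (j898)^2 + 26(j898) + 25 = -806379 + j23348
|N| = √(38448200² + 17780400²) ≈ 4.236e+07, ∠N ≈ 155.18°
|D| = √(806379² + 23348²) ≈ 8.0672e+05, ∠D ≈ 178.34°
|T| = 4.236e+07 / 8.0672e+05 ≈ 52.509
Gain = 20 log₁₀(52.509) ≈ 34.40 dB
∠T = 155.18° − 178.34° = -23.16°

ω = 472: 35.4 dB, -42.1°; ω = 898: 34.4 dB, -23.2°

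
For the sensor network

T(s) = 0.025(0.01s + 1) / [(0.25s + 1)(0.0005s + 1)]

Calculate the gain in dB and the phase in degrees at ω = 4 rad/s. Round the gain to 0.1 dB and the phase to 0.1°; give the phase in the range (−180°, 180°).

At ω = 4 rad/s:
zero (1 + j4·0.01) = 1 + j0.04 → |·| ≈ 1.0008, ∠ ≈ 2.29°
pole (1 + j4·0.25) = 1 + j1 → |·| ≈ 1.4142, ∠ ≈ 45.00°
pole (1 + j4·0.0005) = 1 + j0.002 → |·| ≈ 1, ∠ ≈ 0.11°
|T| = 0.025 · 1.0008 / (1.4142 · 1) ≈ 0.017692
Gain = 20 log₁₀(0.017692) ≈ -35.04 dB
∠T = (2.29°) − (45.00° + 0.11°) = -42.82°

-35.0 dB, -42.8°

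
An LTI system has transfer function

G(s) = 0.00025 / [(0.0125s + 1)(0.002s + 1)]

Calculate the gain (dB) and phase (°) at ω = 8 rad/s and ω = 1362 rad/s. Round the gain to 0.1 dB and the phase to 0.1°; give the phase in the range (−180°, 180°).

At ω = 8 rad/s:
pole (1 + j8·0.0125) = 1 + j0.1 → |·| ≈ 1.005, ∠ ≈ 5.71°
pole (1 + j8·0.002) = 1 + j0.016 → |·| ≈ 1.0001, ∠ ≈ 0.92°
|G| = 0.00025 · 1 / (1.005 · 1.0001) ≈ 0.00024873
Gain = 20 log₁₀(0.00024873) ≈ -72.09 dB
∠G = (0°) − (5.71° + 0.92°) = -6.63°

At ω = 1362 rad/s:
pole (1 + j1362·0.0125) = 1 + j17.025 → |·| ≈ 17.054, ∠ ≈ 86.64°
pole (1 + j1362·0.002) = 1 + j2.724 → |·| ≈ 2.9018, ∠ ≈ 69.84°
|G| = 0.00025 · 1 / (17.054 · 2.9018) ≈ 5.0518e-06
Gain = 20 log₁₀(5.0518e-06) ≈ -105.93 dB
∠G = (0°) − (86.64° + 69.84°) = -156.48°

ω = 8: -72.1 dB, -6.6°; ω = 1362: -105.9 dB, -156.5°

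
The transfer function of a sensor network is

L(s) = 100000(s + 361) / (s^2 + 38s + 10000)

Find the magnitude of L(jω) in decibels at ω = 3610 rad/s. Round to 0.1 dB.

At s = jω = j3610:
zero (s+361): 361 + j3610 → |·| = √(361²+3610²) = √13162421 ≈ 3628, ∠ = arctan(3610/361) ≈ 84.29°
quadratic: (j3610)² + 38·j3610 + 10000 = -13022100 + j137180 → |·| ≈ 1.3023e+07, ∠ ≈ 179.40°
|L| = 100000 · 3628 / 1.3023e+07 ≈ 27.858
Gain = 20 log₁₀(27.858) ≈ 28.90 dB

28.9 dB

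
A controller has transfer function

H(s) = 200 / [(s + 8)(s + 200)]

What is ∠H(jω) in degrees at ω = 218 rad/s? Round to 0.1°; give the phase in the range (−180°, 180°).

-135.4°

At s = jω = j218:
pole (s+8): 8 + j218 → |·| = √(8²+218²) = √47588 ≈ 218.15, ∠ = arctan(218/8) ≈ 87.90°
pole (s+200): 200 + j218 → |·| = √(200²+218²) = √87524 ≈ 295.84, ∠ = arctan(218/200) ≈ 47.47°
∠H = 0.00° − 135.37° = -135.37°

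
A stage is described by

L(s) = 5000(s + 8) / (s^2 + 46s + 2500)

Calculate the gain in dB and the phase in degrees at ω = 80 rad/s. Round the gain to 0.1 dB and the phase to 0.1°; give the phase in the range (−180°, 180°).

37.5 dB, -52.4°

At s = jω = j80:
zero (s+8): 8 + j80 → |·| = √(8²+80²) = √6464 ≈ 80.399, ∠ = arctan(80/8) ≈ 84.29°
quadratic: (j80)² + 46·j80 + 2500 = -3900 + j3680 → |·| ≈ 5362.1, ∠ ≈ 136.66°
|L| = 5000 · 80.399 / 5362.1 ≈ 74.97
Gain = 20 log₁₀(74.97) ≈ 37.50 dB
∠L = 84.29° − 136.66° = -52.37°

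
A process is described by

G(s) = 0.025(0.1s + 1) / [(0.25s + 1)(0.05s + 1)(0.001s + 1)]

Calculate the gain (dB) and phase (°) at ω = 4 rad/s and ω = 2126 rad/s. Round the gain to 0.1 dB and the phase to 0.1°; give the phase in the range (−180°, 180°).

At ω = 4 rad/s:
zero (1 + j4·0.1) = 1 + j0.4 → |·| ≈ 1.077, ∠ ≈ 21.80°
pole (1 + j4·0.25) = 1 + j1 → |·| ≈ 1.4142, ∠ ≈ 45.00°
pole (1 + j4·0.05) = 1 + j0.2 → |·| ≈ 1.0198, ∠ ≈ 11.31°
pole (1 + j4·0.001) = 1 + j0.004 → |·| ≈ 1, ∠ ≈ 0.23°
|G| = 0.025 · 1.077 / (1.4142 · 1.0198 · 1) ≈ 0.018669
Gain = 20 log₁₀(0.018669) ≈ -34.58 dB
∠G = (21.80°) − (45.00° + 11.31° + 0.23°) = -34.74°

At ω = 2126 rad/s:
zero (1 + j2126·0.1) = 1 + j212.6 → |·| ≈ 212.6, ∠ ≈ 89.73°
pole (1 + j2126·0.25) = 1 + j531.5 → |·| ≈ 531.5, ∠ ≈ 89.89°
pole (1 + j2126·0.05) = 1 + j106.3 → |·| ≈ 106.3, ∠ ≈ 89.46°
pole (1 + j2126·0.001) = 1 + j2.126 → |·| ≈ 2.3494, ∠ ≈ 64.81°
|G| = 0.025 · 212.6 / (531.5 · 106.3 · 2.3494) ≈ 4.0041e-05
Gain = 20 log₁₀(4.0041e-05) ≈ -87.95 dB
∠G = (89.73°) − (89.89° + 89.46° + 64.81°) = -154.43°

ω = 4: -34.6 dB, -34.7°; ω = 2126: -88.0 dB, -154.4°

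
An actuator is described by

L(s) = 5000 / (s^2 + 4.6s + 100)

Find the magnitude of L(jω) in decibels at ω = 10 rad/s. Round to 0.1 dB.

At s = jω = j10:
quadratic: (j10)² + 4.6·j10 + 100 = 0 + j46 → |·| ≈ 46, ∠ ≈ 90.00°
|L| = 5000 / 46 ≈ 108.7
Gain = 20 log₁₀(108.7) ≈ 40.72 dB

40.7 dB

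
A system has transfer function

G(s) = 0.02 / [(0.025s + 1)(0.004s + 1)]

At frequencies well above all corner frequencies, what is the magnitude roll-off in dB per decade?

-40 dB/decade

Each pole contributes −20 dB/decade at high frequency; each zero contributes +20 dB/decade.
Net: 0 zero(s) − 2 pole(s) → -40 dB/decade.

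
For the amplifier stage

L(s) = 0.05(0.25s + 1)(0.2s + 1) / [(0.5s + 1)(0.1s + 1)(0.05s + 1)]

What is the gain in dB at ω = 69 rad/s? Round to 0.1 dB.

At ω = 69 rad/s:
zero (1 + j69·0.25) = 1 + j17.25 → |·| ≈ 17.279, ∠ ≈ 86.68°
zero (1 + j69·0.2) = 1 + j13.8 → |·| ≈ 13.836, ∠ ≈ 85.86°
pole (1 + j69·0.5) = 1 + j34.5 → |·| ≈ 34.514, ∠ ≈ 88.34°
pole (1 + j69·0.1) = 1 + j6.9 → |·| ≈ 6.9721, ∠ ≈ 81.75°
pole (1 + j69·0.05) = 1 + j3.45 → |·| ≈ 3.592, ∠ ≈ 73.84°
|L| = 0.05 · 17.279 · 13.836 / (34.514 · 6.9721 · 3.592) ≈ 0.013829
Gain = 20 log₁₀(0.013829) ≈ -37.18 dB

-37.2 dB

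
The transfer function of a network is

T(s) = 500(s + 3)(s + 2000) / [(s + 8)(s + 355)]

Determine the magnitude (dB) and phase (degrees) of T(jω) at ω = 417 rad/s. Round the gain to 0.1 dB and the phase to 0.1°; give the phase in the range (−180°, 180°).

65.4 dB, -37.1°

At s = jω = j417:
zero (s+3): 3 + j417 → |·| = √(3²+417²) = √173898 ≈ 417.01, ∠ = arctan(417/3) ≈ 89.59°
zero (s+2000): 2000 + j417 → |·| = √(2000²+417²) = √4173889 ≈ 2043, ∠ = arctan(417/2000) ≈ 11.78°
pole (s+8): 8 + j417 → |·| = √(8²+417²) = √173953 ≈ 417.08, ∠ = arctan(417/8) ≈ 88.90°
pole (s+355): 355 + j417 → |·| = √(355²+417²) = √299914 ≈ 547.64, ∠ = arctan(417/355) ≈ 49.59°
|T| = 500 · 8.5195e+05 / 2.2841e+05 ≈ 1865
Gain = 20 log₁₀(1865) ≈ 65.41 dB
∠T = 101.37° − 138.49° = -37.12°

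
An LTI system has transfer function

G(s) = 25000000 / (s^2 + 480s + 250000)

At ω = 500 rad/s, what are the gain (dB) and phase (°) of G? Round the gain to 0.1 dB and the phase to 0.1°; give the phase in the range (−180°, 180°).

40.4 dB, -90.0°

At s = jω = j500:
quadratic: (j500)² + 480·j500 + 250000 = 0 + j240000 → |·| ≈ 2.4e+05, ∠ ≈ 90.00°
|G| = 25000000 / 2.4e+05 ≈ 104.17
Gain = 20 log₁₀(104.17) ≈ 40.35 dB
∠G = 0.00° − 90.00° = -90.00°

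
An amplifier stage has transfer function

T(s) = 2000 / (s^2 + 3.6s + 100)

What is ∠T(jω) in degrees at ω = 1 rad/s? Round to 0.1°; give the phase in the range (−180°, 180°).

-2.1°

At s = jω = j1:
quadratic: (j1)² + 3.6·j1 + 100 = 99 + j3.6 → |·| ≈ 99.065, ∠ ≈ 2.08°
∠T = 0.00° − 2.08° = -2.08°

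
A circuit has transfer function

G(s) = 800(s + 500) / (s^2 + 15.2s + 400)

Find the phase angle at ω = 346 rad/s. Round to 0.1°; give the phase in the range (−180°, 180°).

At s = jω = j346:
zero (s+500): 500 + j346 → |·| = √(500²+346²) = √369716 ≈ 608.04, ∠ = arctan(346/500) ≈ 34.68°
quadratic: (j346)² + 15.2·j346 + 400 = -119316 + j5259.2 → |·| ≈ 1.1943e+05, ∠ ≈ 177.48°
∠G = 34.68° − 177.48° = -142.80°

-142.8°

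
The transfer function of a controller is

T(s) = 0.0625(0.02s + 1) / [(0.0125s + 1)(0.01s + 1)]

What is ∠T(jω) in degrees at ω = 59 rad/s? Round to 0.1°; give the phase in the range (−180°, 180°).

-17.2°

At ω = 59 rad/s:
zero (1 + j59·0.02) = 1 + j1.18 → |·| ≈ 1.5467, ∠ ≈ 49.72°
pole (1 + j59·0.0125) = 1 + j0.7375 → |·| ≈ 1.2425, ∠ ≈ 36.41°
pole (1 + j59·0.01) = 1 + j0.59 → |·| ≈ 1.1611, ∠ ≈ 30.54°
∠T = (49.72°) − (36.41° + 30.54°) = -17.23°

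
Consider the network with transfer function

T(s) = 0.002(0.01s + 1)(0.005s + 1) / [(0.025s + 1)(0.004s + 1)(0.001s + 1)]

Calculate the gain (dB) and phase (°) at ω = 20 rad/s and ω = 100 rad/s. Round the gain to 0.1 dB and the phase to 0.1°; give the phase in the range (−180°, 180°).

At ω = 20 rad/s:
zero (1 + j20·0.01) = 1 + j0.2 → |·| ≈ 1.0198, ∠ ≈ 11.31°
zero (1 + j20·0.005) = 1 + j0.1 → |·| ≈ 1.005, ∠ ≈ 5.71°
pole (1 + j20·0.025) = 1 + j0.5 → |·| ≈ 1.118, ∠ ≈ 26.57°
pole (1 + j20·0.004) = 1 + j0.08 → |·| ≈ 1.0032, ∠ ≈ 4.57°
pole (1 + j20·0.001) = 1 + j0.02 → |·| ≈ 1.0002, ∠ ≈ 1.15°
|T| = 0.002 · 1.0198 · 1.005 / (1.118 · 1.0032 · 1.0002) ≈ 0.0018272
Gain = 20 log₁₀(0.0018272) ≈ -54.76 dB
∠T = (11.31° + 5.71°) − (26.57° + 4.57° + 1.15°) = -15.27°

At ω = 100 rad/s:
zero (1 + j100·0.01) = 1 + j1 → |·| ≈ 1.4142, ∠ ≈ 45.00°
zero (1 + j100·0.005) = 1 + j0.5 → |·| ≈ 1.118, ∠ ≈ 26.57°
pole (1 + j100·0.025) = 1 + j2.5 → |·| ≈ 2.6926, ∠ ≈ 68.20°
pole (1 + j100·0.004) = 1 + j0.4 → |·| ≈ 1.077, ∠ ≈ 21.80°
pole (1 + j100·0.001) = 1 + j0.1 → |·| ≈ 1.005, ∠ ≈ 5.71°
|T| = 0.002 · 1.4142 · 1.118 / (2.6926 · 1.077 · 1.005) ≈ 0.001085
Gain = 20 log₁₀(0.001085) ≈ -59.29 dB
∠T = (45.00° + 26.57°) − (68.20° + 21.80° + 5.71°) = -24.14°

ω = 20: -54.8 dB, -15.3°; ω = 100: -59.3 dB, -24.1°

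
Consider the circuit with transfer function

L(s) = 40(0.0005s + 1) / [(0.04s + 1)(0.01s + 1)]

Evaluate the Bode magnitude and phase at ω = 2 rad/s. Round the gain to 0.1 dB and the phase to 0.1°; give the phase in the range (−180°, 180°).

At ω = 2 rad/s:
zero (1 + j2·0.0005) = 1 + j0.001 → |·| ≈ 1, ∠ ≈ 0.06°
pole (1 + j2·0.04) = 1 + j0.08 → |·| ≈ 1.0032, ∠ ≈ 4.57°
pole (1 + j2·0.01) = 1 + j0.02 → |·| ≈ 1.0002, ∠ ≈ 1.15°
|L| = 40 · 1 / (1.0032 · 1.0002) ≈ 39.864
Gain = 20 log₁₀(39.864) ≈ 32.01 dB
∠L = (0.06°) − (4.57° + 1.15°) = -5.66°

32.0 dB, -5.7°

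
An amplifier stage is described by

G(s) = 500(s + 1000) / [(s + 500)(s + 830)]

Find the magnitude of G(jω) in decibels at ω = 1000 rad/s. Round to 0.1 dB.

At s = jω = j1000:
zero (s+1000): 1000 + j1000 → |·| = √(1000²+1000²) = √2000000 ≈ 1414.2, ∠ = arctan(1000/1000) ≈ 45.00°
pole (s+500): 500 + j1000 → |·| = √(500²+1000²) = √1250000 ≈ 1118, ∠ = arctan(1000/500) ≈ 63.43°
pole (s+830): 830 + j1000 → |·| = √(830²+1000²) = √1688900 ≈ 1299.6, ∠ = arctan(1000/830) ≈ 50.31°
|G| = 500 · 1414.2 / 1.453e+06 ≈ 0.48665
Gain = 20 log₁₀(0.48665) ≈ -6.26 dB

-6.3 dB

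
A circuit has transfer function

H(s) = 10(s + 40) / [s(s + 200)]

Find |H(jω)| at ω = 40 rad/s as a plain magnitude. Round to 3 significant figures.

At s = jω = j40:
zero (s+40): 40 + j40 → |·| = √(40²+40²) = √3200 ≈ 56.569, ∠ = arctan(40/40) ≈ 45.00°
pole (s+200): 200 + j40 → |·| = √(200²+40²) = √41600 ≈ 203.96, ∠ = arctan(40/200) ≈ 11.31°
pole at origin: |s| = 40, ∠ = 90.00° (in denominator)
|H| = 10 · 56.569 / 8158.4 ≈ 0.069338

0.0693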